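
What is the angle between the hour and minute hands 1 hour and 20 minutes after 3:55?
First find the time 1 hour and 20 minutes after 3:55.
Total minutes: 3 x 60 + 55 + 1 x 60 + 20 = 315.
315 mod 720 = 315 minutes = 5:15.
Now compute the angle at 5:15:
Hour hand: 5 x 30 + 15 x 0.5 = 157.5 degrees
Minute hand: 15 x 6 = 90 degrees
Difference: |157.5 - 90| = 67.5 degrees
The angle is 67.5 degrees

Final answer: 67.5 degrees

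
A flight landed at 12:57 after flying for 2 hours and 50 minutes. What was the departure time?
Starting time: 12:57 = 57 total minutes past 12:00
Subtracting: 2 hours and 50 minutes = 170 minutes
57 - 170 = -113 (negative, add 12 hours = 720) = 607 minutes
= 10 hours and 7 minutes past 12:00 = 10:07

Final answer: 10:07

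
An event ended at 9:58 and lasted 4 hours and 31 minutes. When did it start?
Starting time: 9:58 = 598 total minutes past 12:00
Subtracting: 4 hours and 31 minutes = 271 minutes
598 - 271 = 327 minutes
= 5 hours and 27 minutes past 12:00 = 5:27

Final answer: 5:27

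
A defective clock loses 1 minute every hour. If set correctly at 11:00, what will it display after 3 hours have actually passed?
For every 60 true minutes, the faulty clock advances 60 - 1 = 59 minutes.
True elapsed: 3 hours = 180 minutes.
Faulty clock advances: 180 x 59/60 = 177 minutes (drift: 3 minutes behind).
Shown time: 11:00 + 177 minutes = 1:57.

Final answer: 1:57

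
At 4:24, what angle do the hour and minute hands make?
Hour hand position: 4 x 30 + 24 x 0.5 = 132 degrees
Minute hand position: 24 x 6 = 144 degrees
Difference: |132 - 144| = 12 degrees
The angle between the hands is 12 degrees

Final answer: 12 degrees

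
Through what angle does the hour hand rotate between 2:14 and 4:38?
The hour hand moves 0.5 degrees per minute.
Time elapsed: 4:38 - 2:14 = 144 minutes
Angular displacement: 144 x 0.5 = 72 degrees

Final answer: 72 degrees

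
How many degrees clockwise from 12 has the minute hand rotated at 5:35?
The minute hand moves 6 degrees per minute.
At 5:35: 35 x 6 = 210 degrees

Final answer: 210 degrees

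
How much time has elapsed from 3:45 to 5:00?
From 3:45 to 5:00:
(5 x 60 + 0) - (3 x 60 + 45) = 300 - 225 = 75 minutes
= 1 hour and 15 minutes

Final answer: 1 hour and 15 minutes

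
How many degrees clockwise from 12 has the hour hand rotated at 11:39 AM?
The hour hand moves 30 degrees per hour and 0.5 degrees per minute.
At 11:39: (11) x 30 + 39 x 0.5 = 330 + 19.5 = 349.5 degrees

Final answer: 349.5 degrees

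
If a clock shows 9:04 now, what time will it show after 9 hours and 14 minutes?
Starting time: 9:04
Adding 14 minutes to 4 minutes: 4 + 14 = 18 minutes
Adding 9 hours: 9 + 9 = 18 - 12 = 6
Final time: 6:18

Final answer: 6:18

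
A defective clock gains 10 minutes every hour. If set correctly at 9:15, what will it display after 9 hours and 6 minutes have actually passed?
For every 60 true minutes, the faulty clock advances 60 + 10 = 70 minutes.
True elapsed: 9 hours and 6 minutes = 546 minutes.
Faulty clock advances: 546 x 70/60 = 637 minutes (drift: 91 minutes ahead).
Shown time: 9:15 + 637 minutes = 7:52.

Final answer: 7:52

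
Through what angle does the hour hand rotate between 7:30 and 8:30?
The hour hand moves 0.5 degrees per minute.
Time elapsed: 8:30 - 7:30 = 60 minutes
Angular displacement: 60 x 0.5 = 30 degrees

Final answer: 30 degrees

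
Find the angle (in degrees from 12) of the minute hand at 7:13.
The minute hand moves 6 degrees per minute.
At 7:13: 13 x 6 = 78 degrees

Final answer: 78 degrees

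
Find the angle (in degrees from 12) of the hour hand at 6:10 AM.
The hour hand moves 30 degrees per hour and 0.5 degrees per minute.
At 6:10: (6) x 30 + 10 x 0.5 = 180 + 5 = 185 degrees

Final answer: 185 degrees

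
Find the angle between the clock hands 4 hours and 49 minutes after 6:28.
First find the time 4 hours and 49 minutes after 6:28.
Total minutes: 6 x 60 + 28 + 4 x 60 + 49 = 677.
677 mod 720 = 677 minutes = 11:17.
Now compute the angle at 11:17:
Hour hand: 11 x 30 + 17 x 0.5 = 338.5 degrees
Minute hand: 17 x 6 = 102 degrees
Difference: |338.5 - 102| = 236.5 degrees
Smaller angle: 360 - 236.5 = 123.5 degrees

Final answer: 123.5 degrees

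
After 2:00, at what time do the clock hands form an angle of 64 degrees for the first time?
At t minutes past 2:00, the hour hand is at 30 x 2 + 0.5t degrees and the minute hand is at 6t degrees.
The smaller angle between them is 64 degrees when |30H - 5.5t| = 64 or |30H - 5.5t| = 296.
With H = 2, solve 30 x 2 - 5.5t = +/- target for each target:
  t = (30 x 2 - 64) / 5.5 = -0.73 (outside (0, 60))
  t = (30 x 2 + 64) / 5.5 = 22.55
  t = (30 x 2 - 296) / 5.5 = -42.91 (outside (0, 60))
  t = (30 x 2 + 296) / 5.5 = 64.73 (outside (0, 60))
Valid solutions in (0, 60): {22.55} minutes.
The first occurrence is t = 22.55 minutes.
The hands form a 64-degree angle at 22.55 minutes past 2:00.

Final answer: 22.55 minutes past 2:00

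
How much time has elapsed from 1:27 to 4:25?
From 1:27 to 4:25:
(4 x 60 + 25) - (1 x 60 + 27) = 265 - 87 = 178 minutes
= 2 hours and 58 minutes

Final answer: 2 hours and 58 minutes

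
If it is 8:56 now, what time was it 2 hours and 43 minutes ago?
Starting time: 8:56 = 536 total minutes past 12:00
Subtracting: 2 hours and 43 minutes = 163 minutes
536 - 163 = 373 minutes
= 6 hours and 13 minutes past 12:00 = 6:13

Final answer: 6:13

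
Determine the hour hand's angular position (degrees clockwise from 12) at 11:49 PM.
The hour hand moves 30 degrees per hour and 0.5 degrees per minute.
At 11:49: (11) x 30 + 49 x 0.5 = 330 + 24.5 = 354.5 degrees

Final answer: 354.5 degrees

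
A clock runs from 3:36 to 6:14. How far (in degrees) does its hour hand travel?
The hour hand moves 0.5 degrees per minute.
Time elapsed: 6:14 - 3:36 = 158 minutes
Angular displacement: 158 x 0.5 = 79 degrees

Final answer: 79 degrees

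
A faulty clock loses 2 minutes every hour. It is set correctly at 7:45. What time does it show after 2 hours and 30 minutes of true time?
For every 60 true minutes, the faulty clock advances 60 - 2 = 58 minutes.
True elapsed: 2 hours and 30 minutes = 150 minutes.
Faulty clock advances: 150 x 58/60 = 145 minutes (drift: 5 minutes behind).
Shown time: 7:45 + 145 minutes = 10:10.

Final answer: 10:10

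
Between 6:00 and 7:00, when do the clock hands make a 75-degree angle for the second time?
At t minutes past 6:00, the hour hand is at 30 x 6 + 0.5t degrees and the minute hand is at 6t degrees.
The smaller angle between them is 75 degrees when |30H - 5.5t| = 75 or |30H - 5.5t| = 285.
With H = 6, solve 30 x 6 - 5.5t = +/- target for each target:
  t = (30 x 6 - 75) / 5.5 = 19.09
  t = (30 x 6 + 75) / 5.5 = 46.36
  t = (30 x 6 - 285) / 5.5 = -19.09 (outside (0, 60))
  t = (30 x 6 + 285) / 5.5 = 84.55 (outside (0, 60))
Valid solutions in (0, 60): {19.09, 46.36} minutes.
The second occurrence is t = 46.36 minutes.
The hands form a 75-degree angle at 46.36 minutes past 6:00.

Final answer: 46.36 minutes past 6:00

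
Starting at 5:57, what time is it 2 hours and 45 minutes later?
Starting time: 5:57
Adding 45 minutes to 57 minutes: 57 + 45 = 102 minutes = 1 hour and 42 minutes
Adding 2 hours: 5 + 2 + 1 (carry) = 8
Final time: 8:42

Final answer: 8:42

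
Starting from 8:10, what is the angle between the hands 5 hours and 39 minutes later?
First find the time 5 hours and 39 minutes after 8:10.
Total minutes: 8 x 60 + 10 + 5 x 60 + 39 = 829.
829 mod 720 = 109 minutes = 1:49.
Now compute the angle at 1:49:
Hour hand: 1 x 30 + 49 x 0.5 = 54.5 degrees
Minute hand: 49 x 6 = 294 degrees
Difference: |54.5 - 294| = 239.5 degrees
Smaller angle: 360 - 239.5 = 120.5 degrees

Final answer: 120.5 degrees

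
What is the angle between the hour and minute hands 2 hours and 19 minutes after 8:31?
First find the time 2 hours and 19 minutes after 8:31.
Total minutes: 8 x 60 + 31 + 2 x 60 + 19 = 650.
650 mod 720 = 650 minutes = 10:50.
Now compute the angle at 10:50:
Hour hand: 10 x 30 + 50 x 0.5 = 325 degrees
Minute hand: 50 x 6 = 300 degrees
Difference: |325 - 300| = 25 degrees
The angle is 25 degrees

Final answer: 25 degrees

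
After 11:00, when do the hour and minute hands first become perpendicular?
At t minutes past 11:00, the hour hand is at 30 x 11 + 0.5t degrees and the minute hand is at 6t degrees.
The smaller angle between them is 90 degrees when |30H - 5.5t| = 90 or |30H - 5.5t| = 270.
With H = 11, solve 30 x 11 - 5.5t = +/- target for each target:
  t = (30 x 11 - 90) / 5.5 = 43.64
  t = (30 x 11 + 90) / 5.5 = 76.36 (outside (0, 60))
  t = (30 x 11 - 270) / 5.5 = 10.91
  t = (30 x 11 + 270) / 5.5 = 109.09 (outside (0, 60))
Valid solutions in (0, 60): {10.91, 43.64} minutes.
First occurrence: t = 10.91 minutes.
The hands are at right angles at 10.91 minutes past 11:00.

Final answer: 10.91 minutes past 11:00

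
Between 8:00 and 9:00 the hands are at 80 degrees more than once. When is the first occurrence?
At t minutes past 8:00, the hour hand is at 30 x 8 + 0.5t degrees and the minute hand is at 6t degrees.
The smaller angle between them is 80 degrees when |30H - 5.5t| = 80 or |30H - 5.5t| = 280.
With H = 8, solve 30 x 8 - 5.5t = +/- target for each target:
  t = (30 x 8 - 80) / 5.5 = 29.09
  t = (30 x 8 + 80) / 5.5 = 58.18
  t = (30 x 8 - 280) / 5.5 = -7.27 (outside (0, 60))
  t = (30 x 8 + 280) / 5.5 = 94.55 (outside (0, 60))
Valid solutions in (0, 60): {29.09, 58.18} minutes.
The first occurrence is t = 29.09 minutes.
The hands form a 80-degree angle at 29.09 minutes past 8:00.

Final answer: 29.09 minutes past 8:00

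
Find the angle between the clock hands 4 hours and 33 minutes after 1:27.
First find the time 4 hours and 33 minutes after 1:27.
Total minutes: 1 x 60 + 27 + 4 x 60 + 33 = 360.
360 mod 720 = 360 minutes = 6:00.
Now compute the angle at 6:00:
Hour hand: 6 x 30 + 0 x 0.5 = 180 degrees
Minute hand: 0 x 6 = 0 degrees
Difference: |180 - 0| = 180 degrees
The angle is 180 degrees

Final answer: 180 degrees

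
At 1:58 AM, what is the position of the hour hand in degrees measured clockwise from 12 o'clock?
The hour hand moves 30 degrees per hour and 0.5 degrees per minute.
At 1:58: (1) x 30 + 58 x 0.5 = 30 + 29 = 59 degrees

Final answer: 59 degrees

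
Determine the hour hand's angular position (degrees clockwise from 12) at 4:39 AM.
The hour hand moves 30 degrees per hour and 0.5 degrees per minute.
At 4:39: (4) x 30 + 39 x 0.5 = 120 + 19.5 = 139.5 degrees

Final answer: 139.5 degrees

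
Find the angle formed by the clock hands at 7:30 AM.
Hour hand position: 7 x 30 + 30 x 0.5 = 225 degrees
Minute hand position: 30 x 6 = 180 degrees
Difference: |225 - 180| = 45 degrees
The angle between the hands is 45 degrees

Final answer: 45 degrees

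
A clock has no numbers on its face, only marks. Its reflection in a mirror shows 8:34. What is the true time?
Reflection across the vertical (12-6) axis maps a hand at angle A degrees to (360 - A) degrees, which sends a reading of T minutes past 12:00 to (720 - T) minutes past 12:00.
Mirror reads 8:34 = 514 minutes past 12:00.
Actual time: (720 - 514) mod 720 = 206 minutes = 3:26.

Final answer: 3:26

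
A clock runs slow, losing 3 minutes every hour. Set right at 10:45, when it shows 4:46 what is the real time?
For every 60 true minutes, the faulty clock advances 57 minutes, so 1 faulty-clock minute corresponds to 60/57 true minutes.
From 10:45 to 4:46 on the faulty dial is 361 minutes.
True elapsed: 361 x 60/57 = 380 minutes = 6 hours and 20 minutes.
True time: 10:45 + 6 hours and 20 minutes = 5:05.

Final answer: 5:05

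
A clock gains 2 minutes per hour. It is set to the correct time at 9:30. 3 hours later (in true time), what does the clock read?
For every 60 true minutes, the faulty clock advances 60 + 2 = 62 minutes.
True elapsed: 3 hours = 180 minutes.
Faulty clock advances: 180 x 62/60 = 186 minutes (drift: 6 minutes ahead).
Shown time: 9:30 + 186 minutes = 12:36.

Final answer: 12:36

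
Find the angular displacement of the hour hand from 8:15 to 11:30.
The hour hand moves 0.5 degrees per minute.
Time elapsed: 11:30 - 8:15 = 195 minutes
Angular displacement: 195 x 0.5 = 97.5 degrees

Final answer: 97.5 degrees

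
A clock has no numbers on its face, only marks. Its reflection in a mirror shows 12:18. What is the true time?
Reflection across the vertical (12-6) axis maps a hand at angle A degrees to (360 - A) degrees, which sends a reading of T minutes past 12:00 to (720 - T) minutes past 12:00.
Mirror reads 12:18 = 18 minutes past 12:00.
Actual time: (720 - 18) mod 720 = 702 minutes = 11:42.

Final answer: 11:42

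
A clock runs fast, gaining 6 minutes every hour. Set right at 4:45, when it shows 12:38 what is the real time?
For every 60 true minutes, the faulty clock advances 66 minutes, so 1 faulty-clock minute corresponds to 60/66 true minutes.
From 4:45 to 12:38 on the faulty dial is 473 minutes.
True elapsed: 473 x 60/66 = 430 minutes = 7 hours and 10 minutes.
True time: 4:45 + 7 hours and 10 minutes = 11:55.

Final answer: 11:55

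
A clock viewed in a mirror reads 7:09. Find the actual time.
Reflection across the vertical (12-6) axis maps a hand at angle A degrees to (360 - A) degrees, which sends a reading of T minutes past 12:00 to (720 - T) minutes past 12:00.
Mirror reads 7:09 = 429 minutes past 12:00.
Actual time: (720 - 429) mod 720 = 291 minutes = 4:51.

Final answer: 4:51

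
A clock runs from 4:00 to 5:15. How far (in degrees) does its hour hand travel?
The hour hand moves 0.5 degrees per minute.
Time elapsed: 5:15 - 4:00 = 75 minutes
Angular displacement: 75 x 0.5 = 37.5 degrees

Final answer: 37.5 degrees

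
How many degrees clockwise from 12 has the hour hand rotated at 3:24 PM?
The hour hand moves 30 degrees per hour and 0.5 degrees per minute.
At 3:24: (3) x 30 + 24 x 0.5 = 90 + 12 = 102 degrees

Final answer: 102 degrees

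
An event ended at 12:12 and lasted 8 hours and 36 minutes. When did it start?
Starting time: 12:12 = 12 total minutes past 12:00
Subtracting: 8 hours and 36 minutes = 516 minutes
12 - 516 = -504 (negative, add 12 hours = 720) = 216 minutes
= 3 hours and 36 minutes past 12:00 = 3:36

Final answer: 3:36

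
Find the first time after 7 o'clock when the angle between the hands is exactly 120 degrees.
At t minutes past 7:00, the hour hand is at 30 x 7 + 0.5t degrees and the minute hand is at 6t degrees.
The smaller angle between them is 120 degrees when |30H - 5.5t| = 120 or |30H - 5.5t| = 240.
With H = 7, solve 30 x 7 - 5.5t = +/- target for each target:
  t = (30 x 7 - 120) / 5.5 = 16.36
  t = (30 x 7 + 120) / 5.5 = 60 (outside (0, 60))
  t = (30 x 7 - 240) / 5.5 = -5.45 (outside (0, 60))
  t = (30 x 7 + 240) / 5.5 = 81.82 (outside (0, 60))
Valid solutions in (0, 60): {16.36} minutes.
The first occurrence is t = 16.36 minutes.
The hands form a 120-degree angle at 16.36 minutes past 7:00.

Final answer: 16.36 minutes past 7:00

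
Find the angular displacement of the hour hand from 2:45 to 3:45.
The hour hand moves 0.5 degrees per minute.
Time elapsed: 3:45 - 2:45 = 60 minutes
Angular displacement: 60 x 0.5 = 30 degrees

Final answer: 30 degrees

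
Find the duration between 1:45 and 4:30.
From 1:45 to 4:30:
(4 x 60 + 30) - (1 x 60 + 45) = 270 - 105 = 165 minutes
= 2 hours and 45 minutes

Final answer: 2 hours and 45 minutes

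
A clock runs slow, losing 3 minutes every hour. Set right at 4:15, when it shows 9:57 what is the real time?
For every 60 true minutes, the faulty clock advances 57 minutes, so 1 faulty-clock minute corresponds to 60/57 true minutes.
From 4:15 to 9:57 on the faulty dial is 342 minutes.
True elapsed: 342 x 60/57 = 360 minutes = 6 hours.
True time: 4:15 + 6 hours = 10:15.

Final answer: 10:15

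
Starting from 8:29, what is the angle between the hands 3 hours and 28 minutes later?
First find the time 3 hours and 28 minutes after 8:29.
Total minutes: 8 x 60 + 29 + 3 x 60 + 28 = 717.
717 mod 720 = 717 minutes = 11:57.
Now compute the angle at 11:57:
Hour hand: 11 x 30 + 57 x 0.5 = 358.5 degrees
Minute hand: 57 x 6 = 342 degrees
Difference: |358.5 - 342| = 16.5 degrees
The angle is 16.5 degrees

Final answer: 16.5 degrees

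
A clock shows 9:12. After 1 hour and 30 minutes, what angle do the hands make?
First find the time 1 hour and 30 minutes after 9:12.
Total minutes: 9 x 60 + 12 + 1 x 60 + 30 = 642.
642 mod 720 = 642 minutes = 10:42.
Now compute the angle at 10:42:
Hour hand: 10 x 30 + 42 x 0.5 = 321 degrees
Minute hand: 42 x 6 = 252 degrees
Difference: |321 - 252| = 69 degrees
The angle is 69 degrees

Final answer: 69 degrees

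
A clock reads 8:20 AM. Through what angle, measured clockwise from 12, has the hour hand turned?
The hour hand moves 30 degrees per hour and 0.5 degrees per minute.
At 8:20: (8) x 30 + 20 x 0.5 = 240 + 10 = 250 degrees

Final answer: 250 degrees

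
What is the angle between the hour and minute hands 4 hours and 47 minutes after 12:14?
First find the time 4 hours and 47 minutes after 12:14.
Total minutes: 12 x 60 + 14 + 4 x 60 + 47 = 1021.
1021 mod 720 = 301 minutes = 5:01.
Now compute the angle at 5:01:
Hour hand: 5 x 30 + 1 x 0.5 = 150.5 degrees
Minute hand: 1 x 6 = 6 degrees
Difference: |150.5 - 6| = 144.5 degrees
The angle is 144.5 degrees

Final answer: 144.5 degrees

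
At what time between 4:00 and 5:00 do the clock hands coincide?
The minute hand gains 5.5 degrees per minute on the hour hand.
At 4:00, the hour hand is at 120 degrees and the minute hand is at 0 degrees.
The gap is 120 degrees. Time to close: 120/5.5 = 60 x 4/11 = 21.82 minutes.
The hands overlap at 21.82 minutes past 4:00.

Final answer: 21.82 minutes past 4:00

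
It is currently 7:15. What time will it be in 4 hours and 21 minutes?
Starting time: 7:15
Adding 21 minutes to 15 minutes: 15 + 21 = 36 minutes
Adding 4 hours: 7 + 4 = 11
Final time: 11:36

Final answer: 11:36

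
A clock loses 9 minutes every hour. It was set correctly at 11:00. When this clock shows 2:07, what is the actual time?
For every 60 true minutes, the faulty clock advances 51 minutes, so 1 faulty-clock minute corresponds to 60/51 true minutes.
From 11:00 to 2:07 on the faulty dial is 187 minutes.
True elapsed: 187 x 60/51 = 220 minutes = 3 hours and 40 minutes.
True time: 11:00 + 3 hours and 40 minutes = 2:40.

Final answer: 2:40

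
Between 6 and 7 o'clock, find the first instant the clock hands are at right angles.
At t minutes past 6:00, the hour hand is at 30 x 6 + 0.5t degrees and the minute hand is at 6t degrees.
The smaller angle between them is 90 degrees when |30H - 5.5t| = 90 or |30H - 5.5t| = 270.
With H = 6, solve 30 x 6 - 5.5t = +/- target for each target:
  t = (30 x 6 - 90) / 5.5 = 16.36
  t = (30 x 6 + 90) / 5.5 = 49.09
  t = (30 x 6 - 270) / 5.5 = -16.36 (outside (0, 60))
  t = (30 x 6 + 270) / 5.5 = 81.82 (outside (0, 60))
Valid solutions in (0, 60): {16.36, 49.09} minutes.
First occurrence: t = 16.36 minutes.
The hands are at right angles at 16.36 minutes past 6:00.

Final answer: 16.36 minutes past 6:00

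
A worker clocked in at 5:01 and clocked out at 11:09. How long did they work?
From 5:01 to 11:09:
(11 x 60 + 9) - (5 x 60 + 1) = 669 - 301 = 368 minutes
= 6 hours and 8 minutes

Final answer: 6 hours and 8 minutes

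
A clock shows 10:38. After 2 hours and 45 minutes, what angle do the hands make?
First find the time 2 hours and 45 minutes after 10:38.
Total minutes: 10 x 60 + 38 + 2 x 60 + 45 = 803.
803 mod 720 = 83 minutes = 1:23.
Now compute the angle at 1:23:
Hour hand: 1 x 30 + 23 x 0.5 = 41.5 degrees
Minute hand: 23 x 6 = 138 degrees
Difference: |41.5 - 138| = 96.5 degrees
The angle is 96.5 degrees

Final answer: 96.5 degrees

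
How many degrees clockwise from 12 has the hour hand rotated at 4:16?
The hour hand moves 30 degrees per hour and 0.5 degrees per minute.
At 4:16: (4) x 30 + 16 x 0.5 = 120 + 8 = 128 degrees

Final answer: 128 degrees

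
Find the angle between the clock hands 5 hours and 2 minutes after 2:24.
First find the time 5 hours and 2 minutes after 2:24.
Total minutes: 2 x 60 + 24 + 5 x 60 + 2 = 446.
446 mod 720 = 446 minutes = 7:26.
Now compute the angle at 7:26:
Hour hand: 7 x 30 + 26 x 0.5 = 223 degrees
Minute hand: 26 x 6 = 156 degrees
Difference: |223 - 156| = 67 degrees
The angle is 67 degrees

Final answer: 67 degrees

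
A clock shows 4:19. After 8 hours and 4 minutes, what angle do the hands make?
First find the time 8 hours and 4 minutes after 4:19.
Total minutes: 4 x 60 + 19 + 8 x 60 + 4 = 743.
743 mod 720 = 23 minutes = 12:23.
Now compute the angle at 12:23:
Hour hand: 0 x 30 + 23 x 0.5 = 11.5 degrees
Minute hand: 23 x 6 = 138 degrees
Difference: |11.5 - 138| = 126.5 degrees
The angle is 126.5 degrees

Final answer: 126.5 degrees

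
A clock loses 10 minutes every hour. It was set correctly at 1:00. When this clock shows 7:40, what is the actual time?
For every 60 true minutes, the faulty clock advances 50 minutes, so 1 faulty-clock minute corresponds to 60/50 true minutes.
From 1:00 to 7:40 on the faulty dial is 400 minutes.
True elapsed: 400 x 60/50 = 480 minutes = 8 hours.
True time: 1:00 + 8 hours = 9:00.

Final answer: 9:00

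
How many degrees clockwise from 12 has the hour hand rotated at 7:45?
The hour hand moves 30 degrees per hour and 0.5 degrees per minute.
At 7:45: (7) x 30 + 45 x 0.5 = 210 + 22.5 = 232.5 degrees

Final answer: 232.5 degrees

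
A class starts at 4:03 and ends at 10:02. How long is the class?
From 4:03 to 10:02:
(10 x 60 + 2) - (4 x 60 + 3) = 602 - 243 = 359 minutes
= 5 hours and 59 minutes

Final answer: 5 hours and 59 minutes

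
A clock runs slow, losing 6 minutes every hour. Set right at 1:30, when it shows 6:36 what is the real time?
For every 60 true minutes, the faulty clock advances 54 minutes, so 1 faulty-clock minute corresponds to 60/54 true minutes.
From 1:30 to 6:36 on the faulty dial is 306 minutes.
True elapsed: 306 x 60/54 = 340 minutes = 5 hours and 40 minutes.
True time: 1:30 + 5 hours and 40 minutes = 7:10.

Final answer: 7:10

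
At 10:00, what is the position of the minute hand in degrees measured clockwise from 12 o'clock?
The minute hand moves 6 degrees per minute.
At 10:00: 0 x 6 = 0 degrees

Final answer: 0 degrees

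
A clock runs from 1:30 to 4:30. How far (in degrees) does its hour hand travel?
The hour hand moves 0.5 degrees per minute.
Time elapsed: 4:30 - 1:30 = 180 minutes
Angular displacement: 180 x 0.5 = 90 degrees

Final answer: 90 degrees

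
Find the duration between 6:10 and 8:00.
From 6:10 to 8:00:
(8 x 60 + 0) - (6 x 60 + 10) = 480 - 370 = 110 minutes
= 1 hour and 50 minutes

Final answer: 1 hour and 50 minutes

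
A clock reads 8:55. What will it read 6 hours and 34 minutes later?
Starting time: 8:55
Adding 34 minutes to 55 minutes: 55 + 34 = 89 minutes = 1 hour and 29 minutes
Adding 6 hours: 8 + 6 + 1 (carry) = 15 - 12 = 3
Final time: 3:29

Final answer: 3:29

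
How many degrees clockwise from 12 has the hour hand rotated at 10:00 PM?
The hour hand moves 30 degrees per hour and 0.5 degrees per minute.
At 10:00: (10) x 30 + 0 x 0.5 = 300 + 0 = 300 degrees

Final answer: 300 degrees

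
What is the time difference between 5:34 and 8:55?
From 5:34 to 8:55:
(8 x 60 + 55) - (5 x 60 + 34) = 535 - 334 = 201 minutes
= 3 hours and 21 minutes

Final answer: 3 hours and 21 minutes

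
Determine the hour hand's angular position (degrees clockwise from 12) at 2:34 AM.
The hour hand moves 30 degrees per hour and 0.5 degrees per minute.
At 2:34: (2) x 30 + 34 x 0.5 = 60 + 17 = 77 degrees

Final answer: 77 degrees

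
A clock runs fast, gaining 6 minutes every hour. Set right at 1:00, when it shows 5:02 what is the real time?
For every 60 true minutes, the faulty clock advances 66 minutes, so 1 faulty-clock minute corresponds to 60/66 true minutes.
From 1:00 to 5:02 on the faulty dial is 242 minutes.
True elapsed: 242 x 60/66 = 220 minutes = 3 hours and 40 minutes.
True time: 1:00 + 3 hours and 40 minutes = 4:40.

Final answer: 4:40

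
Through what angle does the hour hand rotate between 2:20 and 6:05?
The hour hand moves 0.5 degrees per minute.
Time elapsed: 6:05 - 2:20 = 225 minutes
Angular displacement: 225 x 0.5 = 112.5 degrees

Final answer: 112.5 degrees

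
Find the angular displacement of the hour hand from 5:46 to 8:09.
The hour hand moves 0.5 degrees per minute.
Time elapsed: 8:09 - 5:46 = 143 minutes
Angular displacement: 143 x 0.5 = 71.5 degrees

Final answer: 71.5 degrees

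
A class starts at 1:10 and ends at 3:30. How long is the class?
From 1:10 to 3:30:
(3 x 60 + 30) - (1 x 60 + 10) = 210 - 70 = 140 minutes
= 2 hours and 20 minutes

Final answer: 2 hours and 20 minutes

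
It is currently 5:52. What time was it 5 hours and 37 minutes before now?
Starting time: 5:52 = 352 total minutes past 12:00
Subtracting: 5 hours and 37 minutes = 337 minutes
352 - 337 = 15 minutes
= 15 minutes past 12:00 = 12:15

Final answer: 12:15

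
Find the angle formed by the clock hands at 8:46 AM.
Hour hand position: 8 x 30 + 46 x 0.5 = 263 degrees
Minute hand position: 46 x 6 = 276 degrees
Difference: |263 - 276| = 13 degrees
The angle between the hands is 13 degrees

Final answer: 13 degrees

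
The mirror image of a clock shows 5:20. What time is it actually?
Reflection across the vertical (12-6) axis maps a hand at angle A degrees to (360 - A) degrees, which sends a reading of T minutes past 12:00 to (720 - T) minutes past 12:00.
Mirror reads 5:20 = 320 minutes past 12:00.
Actual time: (720 - 320) mod 720 = 400 minutes = 6:40.

Final answer: 6:40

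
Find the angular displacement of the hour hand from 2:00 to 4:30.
The hour hand moves 0.5 degrees per minute.
Time elapsed: 4:30 - 2:00 = 150 minutes
Angular displacement: 150 x 0.5 = 75 degrees

Final answer: 75 degrees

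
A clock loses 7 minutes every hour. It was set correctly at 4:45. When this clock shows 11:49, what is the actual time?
For every 60 true minutes, the faulty clock advances 53 minutes, so 1 faulty-clock minute corresponds to 60/53 true minutes.
From 4:45 to 11:49 on the faulty dial is 424 minutes.
True elapsed: 424 x 60/53 = 480 minutes = 8 hours.
True time: 4:45 + 8 hours = 12:45.

Final answer: 12:45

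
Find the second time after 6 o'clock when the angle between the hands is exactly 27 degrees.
At t minutes past 6:00, the hour hand is at 30 x 6 + 0.5t degrees and the minute hand is at 6t degrees.
The smaller angle between them is 27 degrees when |30H - 5.5t| = 27 or |30H - 5.5t| = 333.
With H = 6, solve 30 x 6 - 5.5t = +/- target for each target:
  t = (30 x 6 - 27) / 5.5 = 27.82
  t = (30 x 6 + 27) / 5.5 = 37.64
  t = (30 x 6 - 333) / 5.5 = -27.82 (outside (0, 60))
  t = (30 x 6 + 333) / 5.5 = 93.27 (outside (0, 60))
Valid solutions in (0, 60): {27.82, 37.64} minutes.
The second occurrence is t = 37.64 minutes.
The hands form a 27-degree angle at 37.64 minutes past 6:00.

Final answer: 37.64 minutes past 6:00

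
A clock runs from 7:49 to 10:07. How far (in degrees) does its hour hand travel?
The hour hand moves 0.5 degrees per minute.
Time elapsed: 10:07 - 7:49 = 138 minutes
Angular displacement: 138 x 0.5 = 69 degrees

Final answer: 69 degrees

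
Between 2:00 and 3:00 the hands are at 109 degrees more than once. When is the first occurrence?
At t minutes past 2:00, the hour hand is at 30 x 2 + 0.5t degrees and the minute hand is at 6t degrees.
The smaller angle between them is 109 degrees when |30H - 5.5t| = 109 or |30H - 5.5t| = 251.
With H = 2, solve 30 x 2 - 5.5t = +/- target for each target:
  t = (30 x 2 - 109) / 5.5 = -8.91 (outside (0, 60))
  t = (30 x 2 + 109) / 5.5 = 30.73
  t = (30 x 2 - 251) / 5.5 = -34.73 (outside (0, 60))
  t = (30 x 2 + 251) / 5.5 = 56.55
Valid solutions in (0, 60): {30.73, 56.55} minutes.
The first occurrence is t = 30.73 minutes.
The hands form a 109-degree angle at 30.73 minutes past 2:00.

Final answer: 30.73 minutes past 2:00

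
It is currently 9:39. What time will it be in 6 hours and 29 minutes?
Starting time: 9:39
Adding 29 minutes to 39 minutes: 39 + 29 = 68 minutes = 1 hour and 8 minutes
Adding 6 hours: 9 + 6 + 1 (carry) = 16 - 12 = 4
Final time: 4:08

Final answer: 4:08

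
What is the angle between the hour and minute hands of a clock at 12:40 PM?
Hour hand position: 0 x 30 + 40 x 0.5 = 20 degrees
Minute hand position: 40 x 6 = 240 degrees
Difference: |20 - 240| = 220 degrees
Since 220 > 180, the smaller angle is 360 - 220 = 140 degrees

Final answer: 140 degrees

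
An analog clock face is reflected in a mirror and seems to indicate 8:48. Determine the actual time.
Reflection across the vertical (12-6) axis maps a hand at angle A degrees to (360 - A) degrees, which sends a reading of T minutes past 12:00 to (720 - T) minutes past 12:00.
Mirror reads 8:48 = 528 minutes past 12:00.
Actual time: (720 - 528) mod 720 = 192 minutes = 3:12.

Final answer: 3:12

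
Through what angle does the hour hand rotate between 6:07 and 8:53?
The hour hand moves 0.5 degrees per minute.
Time elapsed: 8:53 - 6:07 = 166 minutes
Angular displacement: 166 x 0.5 = 83 degrees

Final answer: 83 degrees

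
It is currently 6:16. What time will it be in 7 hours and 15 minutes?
Starting time: 6:16
Adding 15 minutes to 16 minutes: 16 + 15 = 31 minutes
Adding 7 hours: 6 + 7 = 13 - 12 = 1
Final time: 1:31

Final answer: 1:31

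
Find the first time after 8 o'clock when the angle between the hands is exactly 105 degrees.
At t minutes past 8:00, the hour hand is at 30 x 8 + 0.5t degrees and the minute hand is at 6t degrees.
The smaller angle between them is 105 degrees when |30H - 5.5t| = 105 or |30H - 5.5t| = 255.
With H = 8, solve 30 x 8 - 5.5t = +/- target for each target:
  t = (30 x 8 - 105) / 5.5 = 24.55
  t = (30 x 8 + 105) / 5.5 = 62.73 (outside (0, 60))
  t = (30 x 8 - 255) / 5.5 = -2.73 (outside (0, 60))
  t = (30 x 8 + 255) / 5.5 = 90 (outside (0, 60))
Valid solutions in (0, 60): {24.55} minutes.
The first occurrence is t = 24.55 minutes.
The hands form a 105-degree angle at 24.55 minutes past 8:00.

Final answer: 24.55 minutes past 8:00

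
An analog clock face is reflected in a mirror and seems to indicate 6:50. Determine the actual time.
Reflection across the vertical (12-6) axis maps a hand at angle A degrees to (360 - A) degrees, which sends a reading of T minutes past 12:00 to (720 - T) minutes past 12:00.
Mirror reads 6:50 = 410 minutes past 12:00.
Actual time: (720 - 410) mod 720 = 310 minutes = 5:10.

Final answer: 5:10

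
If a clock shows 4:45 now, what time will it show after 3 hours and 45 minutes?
Starting time: 4:45
Adding 45 minutes to 45 minutes: 45 + 45 = 90 minutes = 1 hour and 30 minutes
Adding 3 hours: 4 + 3 + 1 (carry) = 8
Final time: 8:30

Final answer: 8:30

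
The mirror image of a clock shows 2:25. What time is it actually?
Reflection across the vertical (12-6) axis maps a hand at angle A degrees to (360 - A) degrees, which sends a reading of T minutes past 12:00 to (720 - T) minutes past 12:00.
Mirror reads 2:25 = 145 minutes past 12:00.
Actual time: (720 - 145) mod 720 = 575 minutes = 9:35.

Final answer: 9:35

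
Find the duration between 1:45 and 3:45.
From 1:45 to 3:45:
(3 x 60 + 45) - (1 x 60 + 45) = 225 - 105 = 120 minutes
= 2 hours

Final answer: 2 hours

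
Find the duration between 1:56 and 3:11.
From 1:56 to 3:11:
(3 x 60 + 11) - (1 x 60 + 56) = 191 - 116 = 75 minutes
= 1 hour and 15 minutes

Final answer: 1 hour and 15 minutes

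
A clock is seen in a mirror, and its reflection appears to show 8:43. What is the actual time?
Reflection across the vertical (12-6) axis maps a hand at angle A degrees to (360 - A) degrees, which sends a reading of T minutes past 12:00 to (720 - T) minutes past 12:00.
Mirror reads 8:43 = 523 minutes past 12:00.
Actual time: (720 - 523) mod 720 = 197 minutes = 3:17.

Final answer: 3:17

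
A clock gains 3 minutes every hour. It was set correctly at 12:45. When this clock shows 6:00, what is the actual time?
For every 60 true minutes, the faulty clock advances 63 minutes, so 1 faulty-clock minute corresponds to 60/63 true minutes.
From 12:45 to 6:00 on the faulty dial is 315 minutes.
True elapsed: 315 x 60/63 = 300 minutes = 5 hours.
True time: 12:45 + 5 hours = 5:45.

Final answer: 5:45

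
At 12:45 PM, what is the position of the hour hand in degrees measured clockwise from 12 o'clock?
The hour hand moves 30 degrees per hour and 0.5 degrees per minute.
At 12:45: (0) x 30 + 45 x 0.5 = 0 + 22.5 = 22.5 degrees

Final answer: 22.5 degrees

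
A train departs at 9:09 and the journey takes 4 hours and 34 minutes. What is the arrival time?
Starting time: 9:09
Adding 34 minutes to 9 minutes: 9 + 34 = 43 minutes
Adding 4 hours: 9 + 4 = 13 - 12 = 1
Final time: 1:43

Final answer: 1:43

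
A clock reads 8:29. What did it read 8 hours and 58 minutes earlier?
Starting time: 8:29 = 509 total minutes past 12:00
Subtracting: 8 hours and 58 minutes = 538 minutes
509 - 538 = -29 (negative, add 12 hours = 720) = 691 minutes
= 11 hours and 31 minutes past 12:00 = 11:31

Final answer: 11:31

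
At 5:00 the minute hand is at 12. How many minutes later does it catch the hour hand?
The minute hand gains 5.5 degrees per minute on the hour hand.
At 5:00, the hour hand is at 150 degrees and the minute hand is at 0 degrees.
The gap is 150 degrees. Time to close: 150/5.5 = 60 x 5/11 = 27.27 minutes.
The hands overlap at 27.27 minutes past 5:00.

Final answer: 27.27 minutes past 5:00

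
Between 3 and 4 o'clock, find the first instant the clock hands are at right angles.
At t minutes past 3:00, the hour hand is at 30 x 3 + 0.5t degrees and the minute hand is at 6t degrees.
The smaller angle between them is 90 degrees when |30H - 5.5t| = 90 or |30H - 5.5t| = 270.
With H = 3, solve 30 x 3 - 5.5t = +/- target for each target:
  t = (30 x 3 - 90) / 5.5 = 0 (outside (0, 60))
  t = (30 x 3 + 90) / 5.5 = 32.73
  t = (30 x 3 - 270) / 5.5 = -32.73 (outside (0, 60))
  t = (30 x 3 + 270) / 5.5 = 65.45 (outside (0, 60))
Valid solutions in (0, 60): {32.73} minutes.
First occurrence: t = 32.73 minutes.
The hands are at right angles at 32.73 minutes past 3:00.

Final answer: 32.73 minutes past 3:00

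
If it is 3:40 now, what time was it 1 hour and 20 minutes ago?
Starting time: 3:40 = 220 total minutes past 12:00
Subtracting: 1 hour and 20 minutes = 80 minutes
220 - 80 = 140 minutes
= 2 hours and 20 minutes past 12:00 = 2:20

Final answer: 2:20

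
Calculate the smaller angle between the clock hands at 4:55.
Hour hand position: 4 x 30 + 55 x 0.5 = 147.5 degrees
Minute hand position: 55 x 6 = 330 degrees
Difference: |147.5 - 330| = 182.5 degrees
Since 182.5 > 180, the smaller angle is 360 - 182.5 = 177.5 degrees

Final answer: 177.5 degrees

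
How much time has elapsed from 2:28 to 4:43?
From 2:28 to 4:43:
(4 x 60 + 43) - (2 x 60 + 28) = 283 - 148 = 135 minutes
= 2 hours and 15 minutes

Final answer: 2 hours and 15 minutes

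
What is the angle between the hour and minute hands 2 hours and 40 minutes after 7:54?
First find the time 2 hours and 40 minutes after 7:54.
Total minutes: 7 x 60 + 54 + 2 x 60 + 40 = 634.
634 mod 720 = 634 minutes = 10:34.
Now compute the angle at 10:34:
Hour hand: 10 x 30 + 34 x 0.5 = 317 degrees
Minute hand: 34 x 6 = 204 degrees
Difference: |317 - 204| = 113 degrees
The angle is 113 degrees

Final answer: 113 degrees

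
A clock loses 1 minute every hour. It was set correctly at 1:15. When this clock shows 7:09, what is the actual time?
For every 60 true minutes, the faulty clock advances 59 minutes, so 1 faulty-clock minute corresponds to 60/59 true minutes.
From 1:15 to 7:09 on the faulty dial is 354 minutes.
True elapsed: 354 x 60/59 = 360 minutes = 6 hours.
True time: 1:15 + 6 hours = 7:15.

Final answer: 7:15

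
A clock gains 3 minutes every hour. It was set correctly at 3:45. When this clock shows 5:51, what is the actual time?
For every 60 true minutes, the faulty clock advances 63 minutes, so 1 faulty-clock minute corresponds to 60/63 true minutes.
From 3:45 to 5:51 on the faulty dial is 126 minutes.
True elapsed: 126 x 60/63 = 120 minutes = 2 hours.
True time: 3:45 + 2 hours = 5:45.

Final answer: 5:45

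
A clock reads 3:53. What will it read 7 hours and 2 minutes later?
Starting time: 3:53
Adding 2 minutes to 53 minutes: 53 + 2 = 55 minutes
Adding 7 hours: 3 + 7 = 10
Final time: 10:55

Final answer: 10:55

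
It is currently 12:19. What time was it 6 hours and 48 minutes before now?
Starting time: 12:19 = 19 total minutes past 12:00
Subtracting: 6 hours and 48 minutes = 408 minutes
19 - 408 = -389 (negative, add 12 hours = 720) = 331 minutes
= 5 hours and 31 minutes past 12:00 = 5:31

Final answer: 5:31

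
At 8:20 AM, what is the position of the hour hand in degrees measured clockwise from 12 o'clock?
The hour hand moves 30 degrees per hour and 0.5 degrees per minute.
At 8:20: (8) x 30 + 20 x 0.5 = 240 + 10 = 250 degrees

Final answer: 250 degrees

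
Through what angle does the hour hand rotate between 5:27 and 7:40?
The hour hand moves 0.5 degrees per minute.
Time elapsed: 7:40 - 5:27 = 133 minutes
Angular displacement: 133 x 0.5 = 66.5 degrees

Final answer: 66.5 degrees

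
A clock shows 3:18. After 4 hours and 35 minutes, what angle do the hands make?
First find the time 4 hours and 35 minutes after 3:18.
Total minutes: 3 x 60 + 18 + 4 x 60 + 35 = 473.
473 mod 720 = 473 minutes = 7:53.
Now compute the angle at 7:53:
Hour hand: 7 x 30 + 53 x 0.5 = 236.5 degrees
Minute hand: 53 x 6 = 318 degrees
Difference: |236.5 - 318| = 81.5 degrees
The angle is 81.5 degrees

Final answer: 81.5 degrees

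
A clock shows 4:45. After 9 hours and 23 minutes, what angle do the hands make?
First find the time 9 hours and 23 minutes after 4:45.
Total minutes: 4 x 60 + 45 + 9 x 60 + 23 = 848.
848 mod 720 = 128 minutes = 2:08.
Now compute the angle at 2:08:
Hour hand: 2 x 30 + 8 x 0.5 = 64 degrees
Minute hand: 8 x 6 = 48 degrees
Difference: |64 - 48| = 16 degrees
The angle is 16 degrees

Final answer: 16 degrees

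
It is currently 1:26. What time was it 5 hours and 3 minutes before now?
Starting time: 1:26 = 86 total minutes past 12:00
Subtracting: 5 hours and 3 minutes = 303 minutes
86 - 303 = -217 (negative, add 12 hours = 720) = 503 minutes
= 8 hours and 23 minutes past 12:00 = 8:23

Final answer: 8:23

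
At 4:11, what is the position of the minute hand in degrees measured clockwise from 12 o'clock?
The minute hand moves 6 degrees per minute.
At 4:11: 11 x 6 = 66 degrees

Final answer: 66 degrees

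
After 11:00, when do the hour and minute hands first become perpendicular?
At t minutes past 11:00, the hour hand is at 30 x 11 + 0.5t degrees and the minute hand is at 6t degrees.
The smaller angle between them is 90 degrees when |30H - 5.5t| = 90 or |30H - 5.5t| = 270.
With H = 11, solve 30 x 11 - 5.5t = +/- target for each target:
  t = (30 x 11 - 90) / 5.5 = 43.64
  t = (30 x 11 + 90) / 5.5 = 76.36 (outside (0, 60))
  t = (30 x 11 - 270) / 5.5 = 10.91
  t = (30 x 11 + 270) / 5.5 = 109.09 (outside (0, 60))
Valid solutions in (0, 60): {10.91, 43.64} minutes.
First occurrence: t = 10.91 minutes.
The hands are at right angles at 10.91 minutes past 11:00.

Final answer: 10.91 minutes past 11:00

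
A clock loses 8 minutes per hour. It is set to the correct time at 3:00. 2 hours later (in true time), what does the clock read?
For every 60 true minutes, the faulty clock advances 60 - 8 = 52 minutes.
True elapsed: 2 hours = 120 minutes.
Faulty clock advances: 120 x 52/60 = 104 minutes (drift: 16 minutes behind).
Shown time: 3:00 + 104 minutes = 4:44.

Final answer: 4:44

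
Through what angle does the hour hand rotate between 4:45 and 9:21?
The hour hand moves 0.5 degrees per minute.
Time elapsed: 9:21 - 4:45 = 276 minutes
Angular displacement: 276 x 0.5 = 138 degrees

Final answer: 138 degrees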